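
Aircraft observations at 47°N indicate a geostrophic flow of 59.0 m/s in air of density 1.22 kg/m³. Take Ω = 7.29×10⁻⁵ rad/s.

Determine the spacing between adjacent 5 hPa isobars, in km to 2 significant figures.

Coriolis parameter at 47°N:
f = 2Ω sin φ = 2 × 7.29×10⁻⁵ × sin 47° = 1.07×10⁻⁴ s⁻¹
Geostrophic balance rearranged: |∂P/∂n| = f ρ V_g
|∂P/∂n| = 1.07×10⁻⁴ × 1.22 × 59.0 = 7.68×10⁻³ Pa/m
Isobar spacing: Δn = ΔP/|∂P/∂n| = 500 Pa / 7.68×10⁻³ Pa/m = 65144 m ≈ 65 km

65 km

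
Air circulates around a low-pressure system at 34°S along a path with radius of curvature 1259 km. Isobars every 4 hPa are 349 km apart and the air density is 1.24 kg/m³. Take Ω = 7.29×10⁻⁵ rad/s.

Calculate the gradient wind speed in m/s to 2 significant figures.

Coriolis parameter at 34°S:
f = 2Ω sin φ = 2 × 7.29×10⁻⁵ × sin 34° = 8.15×10⁻⁵ s⁻¹
Pressure gradient: |∂P/∂n| = 400 Pa / 349000 m = 1.15×10⁻³ Pa/m
Geostrophic speed: V_g = |∂P/∂n|/(fρ) = 1.15×10⁻³/(8.15×10⁻⁵ × 1.24) = 11.3 m/s
Around a low, centrifugal force acts outward with Coriolis, so pressure-gradient force balances both:
(1/ρ)|∂P/∂n| = fV + V²/R  →  V² + fR·V − fR·V_g = 0
With fR = 8.15×10⁻⁵ × 1259×10³ m = 103 m/s:
V = [−fR + √((fR)² + 4 fR V_g)]/2 = [−103 + √(103² + 4×103×11.3)]/2 = 10.3 m/s
Subgeostrophic (V < V_g = 11.3 m/s), as expected around a low.

10 m/s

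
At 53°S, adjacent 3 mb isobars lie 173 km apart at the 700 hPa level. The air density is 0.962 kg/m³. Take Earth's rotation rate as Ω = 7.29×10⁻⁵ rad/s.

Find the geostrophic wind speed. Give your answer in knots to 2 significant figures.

30 knots

Coriolis parameter at 53°S:
f = 2Ω sin φ = 2 × 7.29×10⁻⁵ × sin 53° = 1.16×10⁻⁴ s⁻¹
Pressure gradient: |∂P/∂n| = 300 Pa / 173000 m = 1.73×10⁻³ Pa/m
Geostrophic balance (pressure-gradient force = Coriolis force):
V_g = (1/(fρ)) |∂P/∂n| = 1.73×10⁻³ / (1.16×10⁻⁴ × 0.962) = 15.5 m/s
Converting: 15.5 m/s × 1.944 = 30 knots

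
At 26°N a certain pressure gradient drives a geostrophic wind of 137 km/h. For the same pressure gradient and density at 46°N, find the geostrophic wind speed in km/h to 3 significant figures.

83.5 km/h

With the same pressure gradient and density, V_g ∝ 1/f ∝ 1/sin φ.
V₂ = V₁ · sin φ₁ / sin φ₂ = 137 × sin 26° / sin 46°
V₂ = 137 × 0.4384/0.7193 = 83.5 km/h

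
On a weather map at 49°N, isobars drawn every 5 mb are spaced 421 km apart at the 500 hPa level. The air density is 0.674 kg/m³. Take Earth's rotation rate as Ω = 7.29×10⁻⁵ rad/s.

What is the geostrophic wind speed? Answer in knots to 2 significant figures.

31 knots

Coriolis parameter at 49°N:
f = 2Ω sin φ = 2 × 7.29×10⁻⁵ × sin 49° = 1.10×10⁻⁴ s⁻¹
Pressure gradient: |∂P/∂n| = 500 Pa / 421000 m = 1.19×10⁻³ Pa/m
Geostrophic balance (pressure-gradient force = Coriolis force):
V_g = (1/(fρ)) |∂P/∂n| = 1.19×10⁻³ / (1.10×10⁻⁴ × 0.674) = 16.0 m/s
Converting: 16.0 m/s × 1.944 = 31 knots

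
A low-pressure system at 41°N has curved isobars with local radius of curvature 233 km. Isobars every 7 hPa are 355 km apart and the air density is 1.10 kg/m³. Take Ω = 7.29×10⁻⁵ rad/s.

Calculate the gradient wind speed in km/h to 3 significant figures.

43.7 km/h

Coriolis parameter at 41°N:
f = 2Ω sin φ = 2 × 7.29×10⁻⁵ × sin 41° = 9.57×10⁻⁵ s⁻¹
Pressure gradient: |∂P/∂n| = 700 Pa / 355000 m = 1.97×10⁻³ Pa/m
Geostrophic speed: V_g = |∂P/∂n|/(fρ) = 1.97×10⁻³/(9.57×10⁻⁵ × 1.10) = 18.7 m/s
Around a low, centrifugal force acts outward with Coriolis, so pressure-gradient force balances both:
(1/ρ)|∂P/∂n| = fV + V²/R  →  V² + fR·V − fR·V_g = 0
With fR = 9.57×10⁻⁵ × 233×10³ m = 22.3 m/s:
V = [−fR + √((fR)² + 4 fR V_g)]/2 = [−22.3 + √(22.3² + 4×22.3×18.7)]/2 = 12.1 m/s
Subgeostrophic (V < V_g = 18.7 m/s), as expected around a low.
Converting: 12.1 m/s × 3.6 = 43.7 km/h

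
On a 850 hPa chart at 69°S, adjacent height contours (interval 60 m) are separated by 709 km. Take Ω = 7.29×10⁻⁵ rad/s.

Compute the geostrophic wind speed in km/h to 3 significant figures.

22.0 km/h

Coriolis parameter at 69°S:
f = 2Ω sin φ = 2 × 7.29×10⁻⁵ × sin 69° = 1.36×10⁻⁴ s⁻¹
Height gradient: |∂Z/∂n| = 60 m / 709000 m = 8.46×10⁻⁵
On a pressure surface, geostrophic balance gives V_g = (g/f)|∂Z/∂n|:
V_g = 9.81 × 8.46×10⁻⁵ / 1.36×10⁻⁴ = 6.10 m/s
Converting: 6.10 m/s × 3.6 = 22.0 km/h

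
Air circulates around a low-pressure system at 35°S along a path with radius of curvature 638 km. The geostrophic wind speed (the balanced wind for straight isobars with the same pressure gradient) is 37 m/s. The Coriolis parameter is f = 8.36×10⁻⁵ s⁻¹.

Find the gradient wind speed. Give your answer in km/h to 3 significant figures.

90.5 km/h

Around a low, centrifugal force acts outward with Coriolis, so pressure-gradient force balances both:
(1/ρ)|∂P/∂n| = fV + V²/R  →  V² + fR·V − fR·V_g = 0
With fR = 8.36×10⁻⁵ × 638×10³ m = 53.3 m/s:
V = [−fR + √((fR)² + 4 fR V_g)]/2 = [−53.3 + √(53.3² + 4×53.3×37)]/2 = 25.1 m/s
Subgeostrophic (V < V_g = 37 m/s), as expected around a low.
Converting: 25.1 m/s × 3.6 = 90.5 km/h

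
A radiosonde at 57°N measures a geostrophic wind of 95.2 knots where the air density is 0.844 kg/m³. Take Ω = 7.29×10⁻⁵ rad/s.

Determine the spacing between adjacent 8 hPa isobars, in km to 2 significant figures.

160 km

Coriolis parameter at 57°N:
f = 2Ω sin φ = 2 × 7.29×10⁻⁵ × sin 57° = 1.22×10⁻⁴ s⁻¹
Wind speed in SI: 95.2 knots = 49.0 m/s
Geostrophic balance rearranged: |∂P/∂n| = f ρ V_g
|∂P/∂n| = 1.22×10⁻⁴ × 0.844 × 49.0 = 5.05×10⁻³ Pa/m
Isobar spacing: Δn = ΔP/|∂P/∂n| = 800 Pa / 5.05×10⁻³ Pa/m = 158279 m ≈ 160 km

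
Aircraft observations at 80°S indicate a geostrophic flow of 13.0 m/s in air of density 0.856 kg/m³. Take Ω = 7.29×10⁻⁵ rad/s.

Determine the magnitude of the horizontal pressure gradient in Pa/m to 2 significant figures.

1.6×10⁻³ Pa/m

Coriolis parameter at 80°S:
f = 2Ω sin φ = 2 × 7.29×10⁻⁵ × sin 80° = 1.44×10⁻⁴ s⁻¹
Geostrophic balance rearranged: |∂P/∂n| = f ρ V_g
|∂P/∂n| = 1.44×10⁻⁴ × 0.856 × 13.0 = 1.60×10⁻³ Pa/m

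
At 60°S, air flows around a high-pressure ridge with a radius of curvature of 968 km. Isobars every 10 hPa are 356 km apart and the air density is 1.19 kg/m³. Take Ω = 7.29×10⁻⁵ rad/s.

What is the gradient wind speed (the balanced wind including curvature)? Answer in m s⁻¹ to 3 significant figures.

23.0 m s⁻¹

Coriolis parameter at 60°S:
f = 2Ω sin φ = 2 × 7.29×10⁻⁵ × sin 60° = 1.26×10⁻⁴ s⁻¹
Pressure gradient: |∂P/∂n| = 1000 Pa / 356000 m = 2.81×10⁻³ Pa/m
Geostrophic speed: V_g = |∂P/∂n|/(fρ) = 2.81×10⁻³/(1.26×10⁻⁴ × 1.19) = 18.7 m/s
Around a high, pressure-gradient force acts outward with centrifugal, so Coriolis balances both:
fV = (1/ρ)|∂P/∂n| + V²/R  →  V² − fR·V + fR·V_g = 0
With fR = 1.26×10⁻⁴ × 968×10³ m = 122 m/s:
V = [fR − √((fR)² − 4 fR V_g)]/2 = [122 − √(122² − 4×122×18.7)]/2 = 23 m/s
Supergeostrophic (V > V_g = 18.7 m/s), as expected around a high.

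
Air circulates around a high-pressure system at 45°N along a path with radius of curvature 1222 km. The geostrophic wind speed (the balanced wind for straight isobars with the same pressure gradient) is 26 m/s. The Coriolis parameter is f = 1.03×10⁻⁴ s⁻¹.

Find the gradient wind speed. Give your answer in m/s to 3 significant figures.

36.7 m/s

Around a high, pressure-gradient force acts outward with centrifugal, so Coriolis balances both:
fV = (1/ρ)|∂P/∂n| + V²/R  →  V² − fR·V + fR·V_g = 0
With fR = 1.03×10⁻⁴ × 1222×10³ m = 126 m/s:
V = [fR − √((fR)² − 4 fR V_g)]/2 = [126 − √(126² − 4×126×26)]/2 = 36.7 m/s
Supergeostrophic (V > V_g = 26 m/s), as expected around a high.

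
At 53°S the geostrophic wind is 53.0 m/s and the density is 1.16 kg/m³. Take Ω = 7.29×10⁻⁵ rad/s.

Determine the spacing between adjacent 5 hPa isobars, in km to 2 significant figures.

Coriolis parameter at 53°S:
f = 2Ω sin φ = 2 × 7.29×10⁻⁵ × sin 53° = 1.16×10⁻⁴ s⁻¹
Geostrophic balance rearranged: |∂P/∂n| = f ρ V_g
|∂P/∂n| = 1.16×10⁻⁴ × 1.16 × 53.0 = 7.16×10⁻³ Pa/m
Isobar spacing: Δn = ΔP/|∂P/∂n| = 500 Pa / 7.16×10⁻³ Pa/m = 69844 m ≈ 70 km

70 km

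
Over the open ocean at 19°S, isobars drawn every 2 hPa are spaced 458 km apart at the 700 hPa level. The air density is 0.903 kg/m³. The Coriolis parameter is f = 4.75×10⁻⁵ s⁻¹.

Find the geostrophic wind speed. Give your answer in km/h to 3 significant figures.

36.7 km/h

Pressure gradient: |∂P/∂n| = 200 Pa / 458000 m = 4.37×10⁻⁴ Pa/m
Geostrophic balance (pressure-gradient force = Coriolis force):
V_g = (1/(fρ)) |∂P/∂n| = 4.37×10⁻⁴ / (4.75×10⁻⁵ × 0.903) = 10.2 m/s
Converting: 10.2 m/s × 3.6 = 36.7 km/h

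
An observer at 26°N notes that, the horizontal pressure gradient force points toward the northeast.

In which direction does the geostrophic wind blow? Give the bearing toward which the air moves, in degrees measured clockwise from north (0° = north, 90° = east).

135°

The pressure-gradient force points toward the northeast (bearing 045°).
Geostrophic balance: in the Northern Hemisphere the Coriolis force deflects motion to the right, so the geostrophic wind blows 90° to the right of the pressure-gradient force (low pressure on the left).
Rotating 045° by 90° clockwise gives 135° — the wind blows toward the southeast.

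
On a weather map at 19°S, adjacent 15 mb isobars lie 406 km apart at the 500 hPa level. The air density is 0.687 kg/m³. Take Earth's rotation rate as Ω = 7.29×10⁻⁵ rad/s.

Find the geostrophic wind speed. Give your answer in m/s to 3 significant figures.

113 m/s

Coriolis parameter at 19°S:
f = 2Ω sin φ = 2 × 7.29×10⁻⁵ × sin 19° = 4.75×10⁻⁵ s⁻¹
Pressure gradient: |∂P/∂n| = 1500 Pa / 406000 m = 3.69×10⁻³ Pa/m
Geostrophic balance (pressure-gradient force = Coriolis force):
V_g = (1/(fρ)) |∂P/∂n| = 3.69×10⁻³ / (4.75×10⁻⁵ × 0.687) = 113 m/s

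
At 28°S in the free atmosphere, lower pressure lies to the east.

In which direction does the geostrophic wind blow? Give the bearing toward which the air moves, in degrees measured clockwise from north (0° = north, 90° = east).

The pressure-gradient force points toward the east (bearing 090°).
Geostrophic balance: in the Southern Hemisphere the Coriolis force deflects motion to the left, so the geostrophic wind blows 90° to the left of the pressure-gradient force (low pressure on the right).
Rotating 090° by 90° counterclockwise gives 000° — the wind blows toward the north.

000°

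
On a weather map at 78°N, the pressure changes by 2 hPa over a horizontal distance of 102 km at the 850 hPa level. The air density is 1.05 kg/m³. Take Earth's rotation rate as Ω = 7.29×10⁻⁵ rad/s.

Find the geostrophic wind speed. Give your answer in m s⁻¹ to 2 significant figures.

13 m s⁻¹

Coriolis parameter at 78°N:
f = 2Ω sin φ = 2 × 7.29×10⁻⁵ × sin 78° = 1.43×10⁻⁴ s⁻¹
Pressure gradient: |∂P/∂n| = 200 Pa / 102000 m = 1.96×10⁻³ Pa/m
Geostrophic balance (pressure-gradient force = Coriolis force):
V_g = (1/(fρ)) |∂P/∂n| = 1.96×10⁻³ / (1.43×10⁻⁴ × 1.05) = 13.1 m/s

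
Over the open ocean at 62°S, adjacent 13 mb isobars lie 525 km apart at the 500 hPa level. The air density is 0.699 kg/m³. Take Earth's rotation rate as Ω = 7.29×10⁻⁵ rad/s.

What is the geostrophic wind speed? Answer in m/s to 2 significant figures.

28 m/s

Coriolis parameter at 62°S:
f = 2Ω sin φ = 2 × 7.29×10⁻⁵ × sin 62° = 1.29×10⁻⁴ s⁻¹
Pressure gradient: |∂P/∂n| = 1300 Pa / 525000 m = 2.48×10⁻³ Pa/m
Geostrophic balance (pressure-gradient force = Coriolis force):
V_g = (1/(fρ)) |∂P/∂n| = 2.48×10⁻³ / (1.29×10⁻⁴ × 0.699) = 27.5 m/s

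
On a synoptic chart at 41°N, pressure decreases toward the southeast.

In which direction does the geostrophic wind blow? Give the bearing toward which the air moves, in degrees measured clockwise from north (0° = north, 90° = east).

225°

The pressure-gradient force points toward the southeast (bearing 135°).
Geostrophic balance: in the Northern Hemisphere the Coriolis force deflects motion to the right, so the geostrophic wind blows 90° to the right of the pressure-gradient force (low pressure on the left).
Rotating 135° by 90° clockwise gives 225° — the wind blows toward the southwest.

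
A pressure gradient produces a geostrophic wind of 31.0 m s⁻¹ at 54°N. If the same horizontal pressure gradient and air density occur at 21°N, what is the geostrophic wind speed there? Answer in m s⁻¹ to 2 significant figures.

70 m s⁻¹

With the same pressure gradient and density, V_g ∝ 1/f ∝ 1/sin φ.
V₂ = V₁ · sin φ₁ / sin φ₂ = 31.0 × sin 54° / sin 21°
V₂ = 31.0 × 0.8090/0.3584 = 70 m s⁻¹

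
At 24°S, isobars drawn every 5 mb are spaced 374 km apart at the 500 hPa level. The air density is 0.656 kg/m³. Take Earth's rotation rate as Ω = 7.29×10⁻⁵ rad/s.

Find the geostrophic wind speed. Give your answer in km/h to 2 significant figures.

Coriolis parameter at 24°S:
f = 2Ω sin φ = 2 × 7.29×10⁻⁵ × sin 24° = 5.93×10⁻⁵ s⁻¹
Pressure gradient: |∂P/∂n| = 500 Pa / 374000 m = 1.34×10⁻³ Pa/m
Geostrophic balance (pressure-gradient force = Coriolis force):
V_g = (1/(fρ)) |∂P/∂n| = 1.34×10⁻³ / (5.93×10⁻⁵ × 0.656) = 34.4 m/s
Converting: 34.4 m/s × 3.6 = 120 km/h

120 km/h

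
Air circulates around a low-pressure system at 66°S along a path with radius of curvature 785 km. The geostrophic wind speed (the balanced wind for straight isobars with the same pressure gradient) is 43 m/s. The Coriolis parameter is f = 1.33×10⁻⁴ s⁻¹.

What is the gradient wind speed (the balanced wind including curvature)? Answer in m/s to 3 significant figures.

32.7 m/s

Around a low, centrifugal force acts outward with Coriolis, so pressure-gradient force balances both:
(1/ρ)|∂P/∂n| = fV + V²/R  →  V² + fR·V − fR·V_g = 0
With fR = 1.33×10⁻⁴ × 785×10³ m = 104 m/s:
V = [−fR + √((fR)² + 4 fR V_g)]/2 = [−104 + √(104² + 4×104×43)]/2 = 32.7 m/s
Subgeostrophic (V < V_g = 43 m/s), as expected around a low.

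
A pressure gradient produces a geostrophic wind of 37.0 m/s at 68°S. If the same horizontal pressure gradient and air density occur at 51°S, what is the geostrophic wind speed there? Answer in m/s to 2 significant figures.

44 m/s

With the same pressure gradient and density, V_g ∝ 1/f ∝ 1/sin φ.
V₂ = V₁ · sin φ₁ / sin φ₂ = 37.0 × sin 68° / sin 51°
V₂ = 37.0 × 0.9272/0.7771 = 44 m/s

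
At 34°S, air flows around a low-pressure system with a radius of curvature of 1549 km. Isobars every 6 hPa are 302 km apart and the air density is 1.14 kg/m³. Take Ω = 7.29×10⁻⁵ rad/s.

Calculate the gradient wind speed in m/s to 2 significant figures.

19 m/s

Coriolis parameter at 34°S:
f = 2Ω sin φ = 2 × 7.29×10⁻⁵ × sin 34° = 8.15×10⁻⁵ s⁻¹
Pressure gradient: |∂P/∂n| = 600 Pa / 302000 m = 1.99×10⁻³ Pa/m
Geostrophic speed: V_g = |∂P/∂n|/(fρ) = 1.99×10⁻³/(8.15×10⁻⁵ × 1.14) = 21.4 m/s
Around a low, centrifugal force acts outward with Coriolis, so pressure-gradient force balances both:
(1/ρ)|∂P/∂n| = fV + V²/R  →  V² + fR·V − fR·V_g = 0
With fR = 8.15×10⁻⁵ × 1549×10³ m = 126 m/s:
V = [−fR + √((fR)² + 4 fR V_g)]/2 = [−126 + √(126² + 4×126×21.4)]/2 = 18.6 m/s
Subgeostrophic (V < V_g = 21.4 m/s), as expected around a low.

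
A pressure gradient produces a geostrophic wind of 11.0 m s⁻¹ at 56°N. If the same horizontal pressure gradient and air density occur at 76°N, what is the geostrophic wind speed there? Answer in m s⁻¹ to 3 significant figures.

With the same pressure gradient and density, V_g ∝ 1/f ∝ 1/sin φ.
V₂ = V₁ · sin φ₁ / sin φ₂ = 11.0 × sin 56° / sin 76°
V₂ = 11.0 × 0.8290/0.9703 = 9.40 m s⁻¹

9.40 m s⁻¹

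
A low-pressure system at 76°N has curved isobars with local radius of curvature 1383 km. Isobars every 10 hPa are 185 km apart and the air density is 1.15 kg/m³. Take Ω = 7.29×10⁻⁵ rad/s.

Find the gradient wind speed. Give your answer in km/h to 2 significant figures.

Coriolis parameter at 76°N:
f = 2Ω sin φ = 2 × 7.29×10⁻⁵ × sin 76° = 1.41×10⁻⁴ s⁻¹
Pressure gradient: |∂P/∂n| = 1000 Pa / 185000 m = 5.41×10⁻³ Pa/m
Geostrophic speed: V_g = |∂P/∂n|/(fρ) = 5.41×10⁻³/(1.41×10⁻⁴ × 1.15) = 33.2 m/s
Around a low, centrifugal force acts outward with Coriolis, so pressure-gradient force balances both:
(1/ρ)|∂P/∂n| = fV + V²/R  →  V² + fR·V − fR·V_g = 0
With fR = 1.41×10⁻⁴ × 1383×10³ m = 196 m/s:
V = [−fR + √((fR)² + 4 fR V_g)]/2 = [−196 + √(196² + 4×196×33.2)]/2 = 28.9 m/s
Subgeostrophic (V < V_g = 33.2 m/s), as expected around a low.
Converting: 28.9 m/s × 3.6 = 100 km/h

100 km/h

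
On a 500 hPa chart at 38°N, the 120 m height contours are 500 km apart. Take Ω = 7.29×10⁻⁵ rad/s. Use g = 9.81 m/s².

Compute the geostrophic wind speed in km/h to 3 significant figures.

94.4 km/h

Coriolis parameter at 38°N:
f = 2Ω sin φ = 2 × 7.29×10⁻⁵ × sin 38° = 8.98×10⁻⁵ s⁻¹
Height gradient: |∂Z/∂n| = 120 m / 500000 m = 2.40×10⁻⁴
On a pressure surface, geostrophic balance gives V_g = (g/f)|∂Z/∂n|:
V_g = 9.81 × 2.40×10⁻⁴ / 8.98×10⁻⁵ = 26.2 m/s
Converting: 26.2 m/s × 3.6 = 94.4 km/h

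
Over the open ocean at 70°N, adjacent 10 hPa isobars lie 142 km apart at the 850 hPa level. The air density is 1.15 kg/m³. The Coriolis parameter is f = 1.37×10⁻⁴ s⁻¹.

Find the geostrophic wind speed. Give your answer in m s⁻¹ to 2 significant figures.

Pressure gradient: |∂P/∂n| = 1000 Pa / 142000 m = 7.04×10⁻³ Pa/m
Geostrophic balance (pressure-gradient force = Coriolis force):
V_g = (1/(fρ)) |∂P/∂n| = 7.04×10⁻³ / (1.37×10⁻⁴ × 1.15) = 44.7 m/s

45 m s⁻¹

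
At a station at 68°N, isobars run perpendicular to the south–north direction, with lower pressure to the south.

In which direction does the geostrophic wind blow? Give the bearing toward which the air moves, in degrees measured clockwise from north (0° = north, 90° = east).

270°

The pressure-gradient force points toward the south (bearing 180°).
Geostrophic balance: in the Northern Hemisphere the Coriolis force deflects motion to the right, so the geostrophic wind blows 90° to the right of the pressure-gradient force (low pressure on the left).
Rotating 180° by 90° clockwise gives 270° — the wind blows toward the west.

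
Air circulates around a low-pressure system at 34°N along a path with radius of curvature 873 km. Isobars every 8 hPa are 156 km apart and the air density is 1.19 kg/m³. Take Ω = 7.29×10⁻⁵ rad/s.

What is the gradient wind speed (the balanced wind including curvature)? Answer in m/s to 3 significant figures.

Coriolis parameter at 34°N:
f = 2Ω sin φ = 2 × 7.29×10⁻⁵ × sin 34° = 8.15×10⁻⁵ s⁻¹
Pressure gradient: |∂P/∂n| = 800 Pa / 156000 m = 5.13×10⁻³ Pa/m
Geostrophic speed: V_g = |∂P/∂n|/(fρ) = 5.13×10⁻³/(8.15×10⁻⁵ × 1.19) = 52.9 m/s
Around a low, centrifugal force acts outward with Coriolis, so pressure-gradient force balances both:
(1/ρ)|∂P/∂n| = fV + V²/R  →  V² + fR·V − fR·V_g = 0
With fR = 8.15×10⁻⁵ × 873×10³ m = 71.2 m/s:
V = [−fR + √((fR)² + 4 fR V_g)]/2 = [−71.2 + √(71.2² + 4×71.2×52.9)]/2 = 35.3 m/s
Subgeostrophic (V < V_g = 52.9 m/s), as expected around a low.

35.3 m/s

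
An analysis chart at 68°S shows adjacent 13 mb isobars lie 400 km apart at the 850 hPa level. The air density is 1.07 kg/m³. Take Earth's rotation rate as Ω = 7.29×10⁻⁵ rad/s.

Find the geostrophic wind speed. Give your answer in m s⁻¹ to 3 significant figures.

Coriolis parameter at 68°S:
f = 2Ω sin φ = 2 × 7.29×10⁻⁵ × sin 68° = 1.35×10⁻⁴ s⁻¹
Pressure gradient: |∂P/∂n| = 1300 Pa / 400000 m = 3.25×10⁻³ Pa/m
Geostrophic balance (pressure-gradient force = Coriolis force):
V_g = (1/(fρ)) |∂P/∂n| = 3.25×10⁻³ / (1.35×10⁻⁴ × 1.07) = 22.5 m/s

22.5 m s⁻¹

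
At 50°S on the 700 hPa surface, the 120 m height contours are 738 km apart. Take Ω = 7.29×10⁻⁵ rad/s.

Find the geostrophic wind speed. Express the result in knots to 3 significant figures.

27.8 knots

Coriolis parameter at 50°S:
f = 2Ω sin φ = 2 × 7.29×10⁻⁵ × sin 50° = 1.12×10⁻⁴ s⁻¹
Height gradient: |∂Z/∂n| = 120 m / 738000 m = 1.63×10⁻⁴
On a pressure surface, geostrophic balance gives V_g = (g/f)|∂Z/∂n|:
V_g = 9.81 × 1.63×10⁻⁴ / 1.12×10⁻⁴ = 14.3 m/s
Converting: 14.3 m/s × 1.944 = 27.8 knots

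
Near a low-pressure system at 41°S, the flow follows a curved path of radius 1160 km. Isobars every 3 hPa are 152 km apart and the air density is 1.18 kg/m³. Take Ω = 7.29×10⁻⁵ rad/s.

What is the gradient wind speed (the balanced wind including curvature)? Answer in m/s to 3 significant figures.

Coriolis parameter at 41°S:
f = 2Ω sin φ = 2 × 7.29×10⁻⁵ × sin 41° = 9.57×10⁻⁵ s⁻¹
Pressure gradient: |∂P/∂n| = 300 Pa / 152000 m = 1.97×10⁻³ Pa/m
Geostrophic speed: V_g = |∂P/∂n|/(fρ) = 1.97×10⁻³/(9.57×10⁻⁵ × 1.18) = 17.5 m/s
Around a low, centrifugal force acts outward with Coriolis, so pressure-gradient force balances both:
(1/ρ)|∂P/∂n| = fV + V²/R  →  V² + fR·V − fR·V_g = 0
With fR = 9.57×10⁻⁵ × 1160×10³ m = 111 m/s:
V = [−fR + √((fR)² + 4 fR V_g)]/2 = [−111 + √(111² + 4×111×17.5)]/2 = 15.4 m/s
Subgeostrophic (V < V_g = 17.5 m/s), as expected around a low.

15.4 m/s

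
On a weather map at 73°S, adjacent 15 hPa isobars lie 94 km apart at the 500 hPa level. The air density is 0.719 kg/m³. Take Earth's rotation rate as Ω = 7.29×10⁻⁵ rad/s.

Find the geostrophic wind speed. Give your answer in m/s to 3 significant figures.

159 m/s

Coriolis parameter at 73°S:
f = 2Ω sin φ = 2 × 7.29×10⁻⁵ × sin 73° = 1.39×10⁻⁴ s⁻¹
Pressure gradient: |∂P/∂n| = 1500 Pa / 94000 m = 1.60×10⁻² Pa/m
Geostrophic balance (pressure-gradient force = Coriolis force):
V_g = (1/(fρ)) |∂P/∂n| = 1.60×10⁻² / (1.39×10⁻⁴ × 0.719) = 159 m/s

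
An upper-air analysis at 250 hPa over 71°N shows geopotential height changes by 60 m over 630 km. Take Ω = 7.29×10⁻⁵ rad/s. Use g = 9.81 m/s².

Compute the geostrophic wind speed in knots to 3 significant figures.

13.2 knots

Coriolis parameter at 71°N:
f = 2Ω sin φ = 2 × 7.29×10⁻⁵ × sin 71° = 1.38×10⁻⁴ s⁻¹
Height gradient: |∂Z/∂n| = 60 m / 630000 m = 9.52×10⁻⁵
On a pressure surface, geostrophic balance gives V_g = (g/f)|∂Z/∂n|:
V_g = 9.81 × 9.52×10⁻⁵ / 1.38×10⁻⁴ = 6.78 m/s
Converting: 6.78 m/s × 1.944 = 13.2 knots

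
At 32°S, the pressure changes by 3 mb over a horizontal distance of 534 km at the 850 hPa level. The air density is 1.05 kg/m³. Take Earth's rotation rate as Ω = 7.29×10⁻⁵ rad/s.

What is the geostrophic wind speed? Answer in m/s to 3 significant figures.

6.93 m/s

Coriolis parameter at 32°S:
f = 2Ω sin φ = 2 × 7.29×10⁻⁵ × sin 32° = 7.73×10⁻⁵ s⁻¹
Pressure gradient: |∂P/∂n| = 300 Pa / 534000 m = 5.62×10⁻⁴ Pa/m
Geostrophic balance (pressure-gradient force = Coriolis force):
V_g = (1/(fρ)) |∂P/∂n| = 5.62×10⁻⁴ / (7.73×10⁻⁵ × 1.05) = 6.93 m/s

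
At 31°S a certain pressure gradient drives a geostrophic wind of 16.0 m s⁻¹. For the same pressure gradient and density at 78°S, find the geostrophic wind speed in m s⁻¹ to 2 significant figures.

8.4 m s⁻¹

With the same pressure gradient and density, V_g ∝ 1/f ∝ 1/sin φ.
V₂ = V₁ · sin φ₁ / sin φ₂ = 16.0 × sin 31° / sin 78°
V₂ = 16.0 × 0.5150/0.9781 = 8.4 m s⁻¹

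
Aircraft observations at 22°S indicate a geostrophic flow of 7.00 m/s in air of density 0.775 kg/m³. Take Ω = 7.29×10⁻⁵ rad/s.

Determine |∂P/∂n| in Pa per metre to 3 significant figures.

2.96×10⁻⁴ Pa/m

Coriolis parameter at 22°S:
f = 2Ω sin φ = 2 × 7.29×10⁻⁵ × sin 22° = 5.46×10⁻⁵ s⁻¹
Geostrophic balance rearranged: |∂P/∂n| = f ρ V_g
|∂P/∂n| = 5.46×10⁻⁵ × 0.775 × 7.00 = 2.96×10⁻⁴ Pa/m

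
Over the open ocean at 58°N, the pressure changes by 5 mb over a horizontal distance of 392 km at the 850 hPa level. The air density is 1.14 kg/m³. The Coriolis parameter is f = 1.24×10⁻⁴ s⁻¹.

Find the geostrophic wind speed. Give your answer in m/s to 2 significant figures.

Pressure gradient: |∂P/∂n| = 500 Pa / 392000 m = 1.28×10⁻³ Pa/m
Geostrophic balance (pressure-gradient force = Coriolis force):
V_g = (1/(fρ)) |∂P/∂n| = 1.28×10⁻³ / (1.24×10⁻⁴ × 1.14) = 9.02 m/s

9.0 m/s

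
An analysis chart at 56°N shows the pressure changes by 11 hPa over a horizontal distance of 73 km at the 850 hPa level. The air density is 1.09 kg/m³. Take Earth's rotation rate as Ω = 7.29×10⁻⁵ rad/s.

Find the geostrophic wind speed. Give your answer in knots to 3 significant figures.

Coriolis parameter at 56°N:
f = 2Ω sin φ = 2 × 7.29×10⁻⁵ × sin 56° = 1.21×10⁻⁴ s⁻¹
Pressure gradient: |∂P/∂n| = 1100 Pa / 73000 m = 1.51×10⁻² Pa/m
Geostrophic balance (pressure-gradient force = Coriolis force):
V_g = (1/(fρ)) |∂P/∂n| = 1.51×10⁻² / (1.21×10⁻⁴ × 1.09) = 114 m/s
Converting: 114 m/s × 1.944 = 222 knots

222 knots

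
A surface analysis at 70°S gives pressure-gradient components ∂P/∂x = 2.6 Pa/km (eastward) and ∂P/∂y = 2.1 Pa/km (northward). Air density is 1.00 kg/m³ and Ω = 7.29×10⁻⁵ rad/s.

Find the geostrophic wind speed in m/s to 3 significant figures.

24.4 m/s

Coriolis parameter at 70°S:
f = 2Ω sin φ = 2 × 7.29×10⁻⁵ × sin 70° = 1.37×10⁻⁴ s⁻¹
In the Southern Hemisphere f is negative: f = −1.37×10⁻⁴ s⁻¹.
Component geostrophic relations (x east, y north):
u_g = −(1/(fρ)) ∂P/∂y,  v_g = (1/(fρ)) ∂P/∂x
u_g = −(2.1×10⁻³)/(−1.37×10⁻⁴ × 1.00) = 15.3 m/s;  v_g = (2.6×10⁻³)/(−1.37×10⁻⁴ × 1.00) = −19.0 m/s
|V_g| = √(u_g² + v_g²) = 24.4 m/s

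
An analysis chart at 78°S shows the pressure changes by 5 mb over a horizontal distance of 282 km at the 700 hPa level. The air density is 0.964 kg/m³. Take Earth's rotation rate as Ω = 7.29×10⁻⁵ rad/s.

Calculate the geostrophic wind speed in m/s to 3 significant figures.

Coriolis parameter at 78°S:
f = 2Ω sin φ = 2 × 7.29×10⁻⁵ × sin 78° = 1.43×10⁻⁴ s⁻¹
Pressure gradient: |∂P/∂n| = 500 Pa / 282000 m = 1.77×10⁻³ Pa/m
Geostrophic balance (pressure-gradient force = Coriolis force):
V_g = (1/(fρ)) |∂P/∂n| = 1.77×10⁻³ / (1.43×10⁻⁴ × 0.964) = 12.9 m/s

12.9 m/s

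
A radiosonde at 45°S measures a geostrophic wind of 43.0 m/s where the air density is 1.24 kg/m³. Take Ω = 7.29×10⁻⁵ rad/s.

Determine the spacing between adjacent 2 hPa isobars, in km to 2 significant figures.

36 km

Coriolis parameter at 45°S:
f = 2Ω sin φ = 2 × 7.29×10⁻⁵ × sin 45° = 1.03×10⁻⁴ s⁻¹
Geostrophic balance rearranged: |∂P/∂n| = f ρ V_g
|∂P/∂n| = 1.03×10⁻⁴ × 1.24 × 43.0 = 5.50×10⁻³ Pa/m
Isobar spacing: Δn = ΔP/|∂P/∂n| = 200 Pa / 5.50×10⁻³ Pa/m = 36383 m ≈ 36 km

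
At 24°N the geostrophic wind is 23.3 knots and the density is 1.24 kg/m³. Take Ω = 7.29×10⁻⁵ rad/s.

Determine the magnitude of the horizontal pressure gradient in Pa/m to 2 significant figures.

8.8×10⁻⁴ Pa/m

Coriolis parameter at 24°N:
f = 2Ω sin φ = 2 × 7.29×10⁻⁵ × sin 24° = 5.93×10⁻⁵ s⁻¹
Wind speed in SI: 23.3 knots = 12.0 m/s
Geostrophic balance rearranged: |∂P/∂n| = f ρ V_g
|∂P/∂n| = 5.93×10⁻⁵ × 1.24 × 12.0 = 8.81×10⁻⁴ Pa/m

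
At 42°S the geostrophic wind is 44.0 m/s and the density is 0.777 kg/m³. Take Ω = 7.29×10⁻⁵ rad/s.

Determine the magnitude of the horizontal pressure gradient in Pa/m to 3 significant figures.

Coriolis parameter at 42°S:
f = 2Ω sin φ = 2 × 7.29×10⁻⁵ × sin 42° = 9.76×10⁻⁵ s⁻¹
Geostrophic balance rearranged: |∂P/∂n| = f ρ V_g
|∂P/∂n| = 9.76×10⁻⁵ × 0.777 × 44.0 = 3.34×10⁻³ Pa/m

3.34×10⁻³ Pa/m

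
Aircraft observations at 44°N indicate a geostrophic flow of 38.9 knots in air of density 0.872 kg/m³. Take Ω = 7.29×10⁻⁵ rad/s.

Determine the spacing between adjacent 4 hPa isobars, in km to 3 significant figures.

Coriolis parameter at 44°N:
f = 2Ω sin φ = 2 × 7.29×10⁻⁵ × sin 44° = 1.01×10⁻⁴ s⁻¹
Wind speed in SI: 38.9 knots = 20.0 m/s
Geostrophic balance rearranged: |∂P/∂n| = f ρ V_g
|∂P/∂n| = 1.01×10⁻⁴ × 0.872 × 20.0 = 1.77×10⁻³ Pa/m
Isobar spacing: Δn = ΔP/|∂P/∂n| = 400 Pa / 1.77×10⁻³ Pa/m = 226322 m ≈ 226 km

226 km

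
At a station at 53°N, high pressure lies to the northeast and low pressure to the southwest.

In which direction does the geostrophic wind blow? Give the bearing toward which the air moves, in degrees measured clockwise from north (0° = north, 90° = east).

315°

The pressure-gradient force points toward the southwest (bearing 225°).
Geostrophic balance: in the Northern Hemisphere the Coriolis force deflects motion to the right, so the geostrophic wind blows 90° to the right of the pressure-gradient force (low pressure on the left).
Rotating 225° by 90° clockwise gives 315° — the wind blows toward the northwest.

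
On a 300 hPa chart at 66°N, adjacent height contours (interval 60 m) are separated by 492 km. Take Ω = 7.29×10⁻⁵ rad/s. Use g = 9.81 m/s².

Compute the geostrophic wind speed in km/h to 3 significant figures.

32.3 km/h

Coriolis parameter at 66°N:
f = 2Ω sin φ = 2 × 7.29×10⁻⁵ × sin 66° = 1.33×10⁻⁴ s⁻¹
Height gradient: |∂Z/∂n| = 60 m / 492000 m = 1.22×10⁻⁴
On a pressure surface, geostrophic balance gives V_g = (g/f)|∂Z/∂n|:
V_g = 9.81 × 1.22×10⁻⁴ / 1.33×10⁻⁴ = 8.98 m/s
Converting: 8.98 m/s × 3.6 = 32.3 km/h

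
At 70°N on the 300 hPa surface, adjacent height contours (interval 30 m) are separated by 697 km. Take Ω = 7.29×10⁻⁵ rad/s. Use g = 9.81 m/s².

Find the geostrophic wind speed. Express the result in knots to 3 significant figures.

5.99 knots

Coriolis parameter at 70°N:
f = 2Ω sin φ = 2 × 7.29×10⁻⁵ × sin 70° = 1.37×10⁻⁴ s⁻¹
Height gradient: |∂Z/∂n| = 30 m / 697000 m = 4.30×10⁻⁵
On a pressure surface, geostrophic balance gives V_g = (g/f)|∂Z/∂n|:
V_g = 9.81 × 4.30×10⁻⁵ / 1.37×10⁻⁴ = 3.08 m/s
Converting: 3.08 m/s × 1.944 = 5.99 knots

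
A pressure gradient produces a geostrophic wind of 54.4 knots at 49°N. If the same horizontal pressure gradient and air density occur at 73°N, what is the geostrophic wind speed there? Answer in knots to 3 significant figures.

With the same pressure gradient and density, V_g ∝ 1/f ∝ 1/sin φ.
V₂ = V₁ · sin φ₁ / sin φ₂ = 54.4 × sin 49° / sin 73°
V₂ = 54.4 × 0.7547/0.9563 = 42.9 knots

42.9 knots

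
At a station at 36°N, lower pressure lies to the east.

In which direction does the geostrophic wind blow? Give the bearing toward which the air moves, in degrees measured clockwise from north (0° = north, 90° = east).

The pressure-gradient force points toward the east (bearing 090°).
Geostrophic balance: in the Northern Hemisphere the Coriolis force deflects motion to the right, so the geostrophic wind blows 90° to the right of the pressure-gradient force (low pressure on the left).
Rotating 090° by 90° clockwise gives 180° — the wind blows toward the south.

180°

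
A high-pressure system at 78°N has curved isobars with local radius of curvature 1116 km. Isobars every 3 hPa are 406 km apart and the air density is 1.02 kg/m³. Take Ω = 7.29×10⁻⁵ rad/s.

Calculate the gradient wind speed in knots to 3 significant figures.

10.2 knots

Coriolis parameter at 78°N:
f = 2Ω sin φ = 2 × 7.29×10⁻⁵ × sin 78° = 1.43×10⁻⁴ s⁻¹
Pressure gradient: |∂P/∂n| = 300 Pa / 406000 m = 7.39×10⁻⁴ Pa/m
Geostrophic speed: V_g = |∂P/∂n|/(fρ) = 7.39×10⁻⁴/(1.43×10⁻⁴ × 1.02) = 5.08 m/s
Around a high, pressure-gradient force acts outward with centrifugal, so Coriolis balances both:
fV = (1/ρ)|∂P/∂n| + V²/R  →  V² − fR·V + fR·V_g = 0
With fR = 1.43×10⁻⁴ × 1116×10³ m = 159 m/s:
V = [fR − √((fR)² − 4 fR V_g)]/2 = [159 − √(159² − 4×159×5.08)]/2 = 5.25 m/s
Supergeostrophic (V > V_g = 5.08 m/s), as expected around a high.
Converting: 5.25 m/s × 1.944 = 10.2 knots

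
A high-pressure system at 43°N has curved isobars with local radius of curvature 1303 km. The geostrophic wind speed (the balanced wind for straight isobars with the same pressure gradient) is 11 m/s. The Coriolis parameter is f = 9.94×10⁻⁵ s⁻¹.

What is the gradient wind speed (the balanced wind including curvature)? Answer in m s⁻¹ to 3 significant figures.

12.1 m s⁻¹

Around a high, pressure-gradient force acts outward with centrifugal, so Coriolis balances both:
fV = (1/ρ)|∂P/∂n| + V²/R  →  V² − fR·V + fR·V_g = 0
With fR = 9.94×10⁻⁵ × 1303×10³ m = 130 m/s:
V = [fR − √((fR)² − 4 fR V_g)]/2 = [130 − √(130² − 4×130×11)]/2 = 12.1 m/s
Supergeostrophic (V > V_g = 11 m/s), as expected around a high.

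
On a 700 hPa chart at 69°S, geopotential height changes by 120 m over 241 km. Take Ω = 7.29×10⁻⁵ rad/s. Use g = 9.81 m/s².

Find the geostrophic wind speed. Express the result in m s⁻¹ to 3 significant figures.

Coriolis parameter at 69°S:
f = 2Ω sin φ = 2 × 7.29×10⁻⁵ × sin 69° = 1.36×10⁻⁴ s⁻¹
Height gradient: |∂Z/∂n| = 120 m / 241000 m = 4.98×10⁻⁴
On a pressure surface, geostrophic balance gives V_g = (g/f)|∂Z/∂n|:
V_g = 9.81 × 4.98×10⁻⁴ / 1.36×10⁻⁴ = 35.9 m/s

35.9 m s⁻¹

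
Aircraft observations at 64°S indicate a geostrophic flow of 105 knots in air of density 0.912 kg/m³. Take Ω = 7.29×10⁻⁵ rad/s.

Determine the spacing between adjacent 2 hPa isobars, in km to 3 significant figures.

31.0 km

Coriolis parameter at 64°S:
f = 2Ω sin φ = 2 × 7.29×10⁻⁵ × sin 64° = 1.31×10⁻⁴ s⁻¹
Wind speed in SI: 105 knots = 54.0 m/s
Geostrophic balance rearranged: |∂P/∂n| = f ρ V_g
|∂P/∂n| = 1.31×10⁻⁴ × 0.912 × 54.0 = 6.46×10⁻³ Pa/m
Isobar spacing: Δn = ΔP/|∂P/∂n| = 200 Pa / 6.46×10⁻³ Pa/m = 30981 m ≈ 31.0 km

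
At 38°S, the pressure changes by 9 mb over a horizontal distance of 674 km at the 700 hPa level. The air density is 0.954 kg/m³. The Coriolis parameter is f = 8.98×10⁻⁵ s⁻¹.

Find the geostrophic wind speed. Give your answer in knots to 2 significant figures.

Pressure gradient: |∂P/∂n| = 900 Pa / 674000 m = 1.34×10⁻³ Pa/m
Geostrophic balance (pressure-gradient force = Coriolis force):
V_g = (1/(fρ)) |∂P/∂n| = 1.34×10⁻³ / (8.98×10⁻⁵ × 0.954) = 15.6 m/s
Converting: 15.6 m/s × 1.944 = 30 knots

30 knots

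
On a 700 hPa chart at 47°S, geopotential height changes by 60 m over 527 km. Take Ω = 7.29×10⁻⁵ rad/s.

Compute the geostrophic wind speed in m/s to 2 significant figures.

10 m/s

Coriolis parameter at 47°S:
f = 2Ω sin φ = 2 × 7.29×10⁻⁵ × sin 47° = 1.07×10⁻⁴ s⁻¹
Height gradient: |∂Z/∂n| = 60 m / 527000 m = 1.14×10⁻⁴
On a pressure surface, geostrophic balance gives V_g = (g/f)|∂Z/∂n|:
V_g = 9.81 × 1.14×10⁻⁴ / 1.07×10⁻⁴ = 10.5 m/s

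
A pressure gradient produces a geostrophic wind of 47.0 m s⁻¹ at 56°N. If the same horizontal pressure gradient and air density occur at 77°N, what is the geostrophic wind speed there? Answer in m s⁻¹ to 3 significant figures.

40.0 m s⁻¹

With the same pressure gradient and density, V_g ∝ 1/f ∝ 1/sin φ.
V₂ = V₁ · sin φ₁ / sin φ₂ = 47.0 × sin 56° / sin 77°
V₂ = 47.0 × 0.8290/0.9744 = 40.0 m s⁻¹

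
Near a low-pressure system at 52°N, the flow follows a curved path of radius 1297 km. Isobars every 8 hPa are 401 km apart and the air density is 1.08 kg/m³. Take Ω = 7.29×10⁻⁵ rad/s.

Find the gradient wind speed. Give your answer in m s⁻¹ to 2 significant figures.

Coriolis parameter at 52°N:
f = 2Ω sin φ = 2 × 7.29×10⁻⁵ × sin 52° = 1.15×10⁻⁴ s⁻¹
Pressure gradient: |∂P/∂n| = 800 Pa / 401000 m = 2.00×10⁻³ Pa/m
Geostrophic speed: V_g = |∂P/∂n|/(fρ) = 2.00×10⁻³/(1.15×10⁻⁴ × 1.08) = 16.1 m/s
Around a low, centrifugal force acts outward with Coriolis, so pressure-gradient force balances both:
(1/ρ)|∂P/∂n| = fV + V²/R  →  V² + fR·V − fR·V_g = 0
With fR = 1.15×10⁻⁴ × 1297×10³ m = 149 m/s:
V = [−fR + √((fR)² + 4 fR V_g)]/2 = [−149 + √(149² + 4×149×16.1)]/2 = 14.6 m/s
Subgeostrophic (V < V_g = 16.1 m/s), as expected around a low.

15 m s⁻¹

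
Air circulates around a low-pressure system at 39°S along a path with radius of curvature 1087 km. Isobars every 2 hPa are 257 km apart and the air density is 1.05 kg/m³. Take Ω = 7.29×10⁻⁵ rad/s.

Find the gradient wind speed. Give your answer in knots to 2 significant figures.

Coriolis parameter at 39°S:
f = 2Ω sin φ = 2 × 7.29×10⁻⁵ × sin 39° = 9.18×10⁻⁵ s⁻¹
Pressure gradient: |∂P/∂n| = 200 Pa / 257000 m = 7.78×10⁻⁴ Pa/m
Geostrophic speed: V_g = |∂P/∂n|/(fρ) = 7.78×10⁻⁴/(9.18×10⁻⁵ × 1.05) = 8.08 m/s
Around a low, centrifugal force acts outward with Coriolis, so pressure-gradient force balances both:
(1/ρ)|∂P/∂n| = fV + V²/R  →  V² + fR·V − fR·V_g = 0
With fR = 9.18×10⁻⁵ × 1087×10³ m = 99.7 m/s:
V = [−fR + √((fR)² + 4 fR V_g)]/2 = [−99.7 + √(99.7² + 4×99.7×8.08)]/2 = 7.51 m/s
Subgeostrophic (V < V_g = 8.08 m/s), as expected around a low.
Converting: 7.51 m/s × 1.944 = 15 knots

15 knots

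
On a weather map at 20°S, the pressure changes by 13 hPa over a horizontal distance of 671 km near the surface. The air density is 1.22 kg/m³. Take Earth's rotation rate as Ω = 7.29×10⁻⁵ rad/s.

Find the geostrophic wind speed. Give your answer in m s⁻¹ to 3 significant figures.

31.8 m s⁻¹

Coriolis parameter at 20°S:
f = 2Ω sin φ = 2 × 7.29×10⁻⁵ × sin 20° = 4.99×10⁻⁵ s⁻¹
Pressure gradient: |∂P/∂n| = 1300 Pa / 671000 m = 1.94×10⁻³ Pa/m
Geostrophic balance (pressure-gradient force = Coriolis force):
V_g = (1/(fρ)) |∂P/∂n| = 1.94×10⁻³ / (4.99×10⁻⁵ × 1.22) = 31.8 m/s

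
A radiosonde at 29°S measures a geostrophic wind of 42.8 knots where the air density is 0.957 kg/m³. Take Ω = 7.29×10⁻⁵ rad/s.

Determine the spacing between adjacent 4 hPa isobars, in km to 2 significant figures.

Coriolis parameter at 29°S:
f = 2Ω sin φ = 2 × 7.29×10⁻⁵ × sin 29° = 7.07×10⁻⁵ s⁻¹
Wind speed in SI: 42.8 knots = 22.0 m/s
Geostrophic balance rearranged: |∂P/∂n| = f ρ V_g
|∂P/∂n| = 7.07×10⁻⁵ × 0.957 × 22.0 = 1.49×10⁻³ Pa/m
Isobar spacing: Δn = ΔP/|∂P/∂n| = 400 Pa / 1.49×10⁻³ Pa/m = 268558 m ≈ 270 km

270 km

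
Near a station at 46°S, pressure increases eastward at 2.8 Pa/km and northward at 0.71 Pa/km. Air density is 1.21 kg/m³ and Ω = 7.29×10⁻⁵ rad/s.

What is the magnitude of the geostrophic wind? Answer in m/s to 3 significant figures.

22.8 m/s

Coriolis parameter at 46°S:
f = 2Ω sin φ = 2 × 7.29×10⁻⁵ × sin 46° = 1.05×10⁻⁴ s⁻¹
In the Southern Hemisphere f is negative: f = −1.05×10⁻⁴ s⁻¹.
Component geostrophic relations (x east, y north):
u_g = −(1/(fρ)) ∂P/∂y,  v_g = (1/(fρ)) ∂P/∂x
u_g = −(0.71×10⁻³)/(−1.05×10⁻⁴ × 1.21) = 5.59 m/s;  v_g = (2.8×10⁻³)/(−1.05×10⁻⁴ × 1.21) = −22.1 m/s
|V_g| = √(u_g² + v_g²) = 22.8 m/s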